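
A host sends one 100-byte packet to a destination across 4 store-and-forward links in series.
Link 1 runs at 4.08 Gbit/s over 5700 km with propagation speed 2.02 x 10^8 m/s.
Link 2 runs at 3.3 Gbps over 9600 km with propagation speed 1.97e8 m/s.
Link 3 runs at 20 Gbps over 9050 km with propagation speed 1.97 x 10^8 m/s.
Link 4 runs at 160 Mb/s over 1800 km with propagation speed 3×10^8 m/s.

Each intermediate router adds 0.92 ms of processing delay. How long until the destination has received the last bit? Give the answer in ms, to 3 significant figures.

132 ms

L = 100 × 8 = 800 bits.
Transmission delays (L/R per hop): 0.000196078, 0.000242424, 4e-05, 0.005 ms; sum = 0.0054785 ms.
Propagation delays (d/s per hop): 28.2178, 48.731, 45.9391, 6 ms; sum = 128.888 ms.
Processing at 3 router(s): 3 × 0.92 ms = 2.76 ms.
End-to-end = 132 ms.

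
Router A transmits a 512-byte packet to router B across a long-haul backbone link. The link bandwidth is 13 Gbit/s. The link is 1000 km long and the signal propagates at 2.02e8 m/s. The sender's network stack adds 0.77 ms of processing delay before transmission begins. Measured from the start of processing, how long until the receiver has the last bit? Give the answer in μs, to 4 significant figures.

L = 512 × 8 = 4096 bits.
Transmission delay = L/R = 4096 / 13000000000 = 0.315077 μs.
Propagation delay = d/s = 1000000 m / 202000000 m/s = 4950.5 μs.
Plus processing delay 0.77 ms = 770 μs.
Total = 5721 μs.

5721 μs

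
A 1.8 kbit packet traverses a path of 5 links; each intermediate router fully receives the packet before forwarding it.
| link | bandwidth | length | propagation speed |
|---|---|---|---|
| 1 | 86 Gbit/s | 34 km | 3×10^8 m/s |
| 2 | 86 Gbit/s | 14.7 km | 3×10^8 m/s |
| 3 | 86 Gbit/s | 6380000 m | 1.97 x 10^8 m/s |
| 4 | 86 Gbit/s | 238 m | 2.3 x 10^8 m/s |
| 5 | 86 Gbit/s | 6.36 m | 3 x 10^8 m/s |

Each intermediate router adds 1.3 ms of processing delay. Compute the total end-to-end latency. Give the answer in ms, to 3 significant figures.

37.7 ms

L = 1800 bits.
Transmission delay per hop = L/R = 1800/86000000000 = 2.09302e-05 ms; 5 hops → 0.000104651 ms.
Propagation delays (d/s per hop): 0.113333, 0.049, 32.3858, 0.00103478, 2.12e-05 ms; sum = 32.5492 ms.
Processing at 4 router(s): 4 × 1.3 ms = 5.2 ms.
End-to-end = 37.7 ms.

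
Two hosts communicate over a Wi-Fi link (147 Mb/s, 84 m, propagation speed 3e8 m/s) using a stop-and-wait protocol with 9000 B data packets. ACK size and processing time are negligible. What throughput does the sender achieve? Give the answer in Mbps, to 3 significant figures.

147 Mbps

t_tx = L/R = 72000/147000000 = 0.000489796 s.
t_prop = 84/300000000 = 2.8e-07 s; RTT = 5.6e-07 s.
Cycle = t_tx + RTT = 0.000490356 s.
Throughput = L / cycle = 72000 / 0.000490356 = 147 Mbps.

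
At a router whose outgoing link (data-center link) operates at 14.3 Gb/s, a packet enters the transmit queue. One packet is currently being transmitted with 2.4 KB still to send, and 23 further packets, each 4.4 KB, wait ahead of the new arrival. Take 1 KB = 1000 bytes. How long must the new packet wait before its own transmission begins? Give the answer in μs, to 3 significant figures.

58.0 μs

Each queued packet: L/R = 35200/14300000000 = 2.46154 μs.
23 queued → 56.6154 μs.
Plus remaining 19200 bits of current packet: 1.34266 μs.
Queuing delay = 58.0 μs.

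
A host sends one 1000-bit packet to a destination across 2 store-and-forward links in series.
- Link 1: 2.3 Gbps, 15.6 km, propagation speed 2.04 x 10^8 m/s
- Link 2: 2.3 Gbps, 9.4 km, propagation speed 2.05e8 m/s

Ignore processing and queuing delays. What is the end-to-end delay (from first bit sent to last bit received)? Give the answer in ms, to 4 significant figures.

0.1232 ms

Transmission delay per hop = L/R = 1000/2300000000 = 0.000434783 ms; 2 hops → 0.000869565 ms.
Propagation delays (d/s per hop): 0.0764706, 0.0458537 ms; sum = 0.122324 ms.
End-to-end = 0.1232 ms.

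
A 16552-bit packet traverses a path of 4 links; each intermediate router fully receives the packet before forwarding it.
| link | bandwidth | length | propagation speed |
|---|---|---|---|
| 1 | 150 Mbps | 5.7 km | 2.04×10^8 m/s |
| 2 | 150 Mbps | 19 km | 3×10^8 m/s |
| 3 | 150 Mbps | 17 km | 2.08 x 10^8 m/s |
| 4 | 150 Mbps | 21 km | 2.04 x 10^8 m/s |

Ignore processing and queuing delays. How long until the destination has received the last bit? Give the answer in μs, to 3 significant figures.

717 μs

Transmission delay per hop = L/R = 16552/150000000 = 110.347 μs; 4 hops → 441.387 μs.
Propagation delays (d/s per hop): 27.9412, 63.3333, 81.7308, 102.941 μs; sum = 275.946 μs.
End-to-end = 717 μs.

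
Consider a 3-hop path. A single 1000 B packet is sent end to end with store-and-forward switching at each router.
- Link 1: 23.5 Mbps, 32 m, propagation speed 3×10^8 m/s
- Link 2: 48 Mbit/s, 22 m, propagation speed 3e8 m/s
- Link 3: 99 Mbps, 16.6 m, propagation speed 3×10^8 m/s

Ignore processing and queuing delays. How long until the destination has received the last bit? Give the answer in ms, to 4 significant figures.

0.5881 ms

L = 1000 × 8 = 8000 bits.
Transmission delays (L/R per hop): 0.340426, 0.166667, 0.0808081 ms; sum = 0.5879 ms.
Propagation delays (d/s per hop): 0.000106667, 7.33333e-05, 5.53333e-05 ms; sum = 0.000235333 ms.
End-to-end = 0.5881 ms.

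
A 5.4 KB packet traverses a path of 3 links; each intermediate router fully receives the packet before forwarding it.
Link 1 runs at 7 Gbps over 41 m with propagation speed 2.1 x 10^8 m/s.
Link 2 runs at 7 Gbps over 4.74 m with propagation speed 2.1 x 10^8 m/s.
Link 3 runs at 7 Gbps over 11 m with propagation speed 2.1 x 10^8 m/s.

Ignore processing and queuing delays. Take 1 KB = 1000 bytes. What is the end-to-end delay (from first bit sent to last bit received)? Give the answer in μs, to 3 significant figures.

18.8 μs

L = 43200 bits.
Transmission delay per hop = L/R = 43200/7000000000 = 6.17143 μs; 3 hops → 18.5143 μs.
Propagation delays (d/s per hop): 0.195238, 0.0225714, 0.052381 μs; sum = 0.27019 μs.
End-to-end = 18.8 μs.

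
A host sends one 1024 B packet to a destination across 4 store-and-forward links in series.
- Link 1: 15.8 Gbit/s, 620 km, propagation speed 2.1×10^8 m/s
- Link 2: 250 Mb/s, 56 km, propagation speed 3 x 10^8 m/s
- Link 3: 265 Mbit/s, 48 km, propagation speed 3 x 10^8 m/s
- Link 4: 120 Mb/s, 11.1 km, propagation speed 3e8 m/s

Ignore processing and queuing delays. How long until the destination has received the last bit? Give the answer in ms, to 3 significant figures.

L = 1024 × 8 = 8192 bits.
Transmission delays (L/R per hop): 0.000518481, 0.032768, 0.0309132, 0.0682667 ms; sum = 0.132466 ms.
Propagation delays (d/s per hop): 2.95238, 0.186667, 0.16, 0.037 ms; sum = 3.33605 ms.
End-to-end = 3.47 ms.

3.47 ms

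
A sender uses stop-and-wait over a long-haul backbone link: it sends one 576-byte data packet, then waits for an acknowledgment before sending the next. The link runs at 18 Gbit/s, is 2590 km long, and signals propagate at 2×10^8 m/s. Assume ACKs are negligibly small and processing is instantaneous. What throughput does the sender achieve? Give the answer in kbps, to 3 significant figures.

178 kbps

t_tx = L/R = 4608/18000000000 = 2.56e-07 s.
t_prop = 2590000/200000000 = 0.01295 s; RTT = 0.0259 s.
Cycle = t_tx + RTT = 0.0259003 s.
Throughput = L / cycle = 4608 / 0.0259003 = 178 kbps.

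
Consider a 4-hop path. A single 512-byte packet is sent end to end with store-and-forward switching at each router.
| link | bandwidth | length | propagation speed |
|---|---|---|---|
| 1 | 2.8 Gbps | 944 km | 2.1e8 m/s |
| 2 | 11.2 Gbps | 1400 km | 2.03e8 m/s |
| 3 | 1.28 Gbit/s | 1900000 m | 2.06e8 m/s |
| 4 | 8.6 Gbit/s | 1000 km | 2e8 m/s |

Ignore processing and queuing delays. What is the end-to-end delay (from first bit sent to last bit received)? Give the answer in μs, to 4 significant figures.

L = 512 × 8 = 4096 bits.
Transmission delays (L/R per hop): 1.46286, 0.365714, 3.2, 0.476279 μs; sum = 5.50485 μs.
Propagation delays (d/s per hop): 4495.24, 6896.55, 9223.3, 5000 μs; sum = 25615.1 μs.
End-to-end = 25620 μs.

25620 μs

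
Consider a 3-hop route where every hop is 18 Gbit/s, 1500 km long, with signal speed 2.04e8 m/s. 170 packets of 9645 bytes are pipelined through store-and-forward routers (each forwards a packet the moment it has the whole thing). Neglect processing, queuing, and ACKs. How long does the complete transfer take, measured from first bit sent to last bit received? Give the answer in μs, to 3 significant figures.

22800 μs

Per-hop transmission t_tx = L/R = 77160/18000000000 = 4.28667 μs.
Per-hop propagation t_prop = 1500000/204000000 = 7352.94 μs.
Pipeline fill: first packet needs 3·t_tx to clear all hops; remaining 169 packets each add one t_tx.
Total = (3+170-1)·t_tx + 3·t_prop = 172·4.28667 + 3·7352.94 = 22800 μs.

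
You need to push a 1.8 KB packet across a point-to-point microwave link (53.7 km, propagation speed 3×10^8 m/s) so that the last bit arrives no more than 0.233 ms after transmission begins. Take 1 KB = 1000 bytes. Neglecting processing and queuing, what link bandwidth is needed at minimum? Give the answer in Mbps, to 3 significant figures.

267 Mbps

L = 14400 bits.
Propagation delay = 53700 / 300000000 = 0.179 ms.
Transmission budget = 0.233 − 0.179 = 0.054 ms.
R ≥ L / t_tx = 14400 bits / 5.4e-05 s = 267 Mbps.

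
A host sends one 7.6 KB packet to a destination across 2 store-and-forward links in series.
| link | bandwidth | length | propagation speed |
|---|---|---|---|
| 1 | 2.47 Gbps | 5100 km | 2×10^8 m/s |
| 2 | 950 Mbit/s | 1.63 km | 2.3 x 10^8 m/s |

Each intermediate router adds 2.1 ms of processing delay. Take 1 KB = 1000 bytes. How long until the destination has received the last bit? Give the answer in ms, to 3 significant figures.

L = 60800 bits.
Transmission delays (L/R per hop): 0.0246154, 0.064 ms; sum = 0.0886154 ms.
Propagation delays (d/s per hop): 25.5, 0.00708696 ms; sum = 25.5071 ms.
Processing at 1 router(s): 1 × 2.1 ms = 2.1 ms.
End-to-end = 27.7 ms.

27.7 ms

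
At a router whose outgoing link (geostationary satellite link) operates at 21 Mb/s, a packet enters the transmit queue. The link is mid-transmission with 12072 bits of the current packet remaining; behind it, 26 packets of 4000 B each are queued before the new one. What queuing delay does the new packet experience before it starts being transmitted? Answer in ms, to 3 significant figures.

40.2 ms

Each queued packet: L/R = 32000/21000000 = 1.52381 ms.
26 queued → 39.619 ms.
Plus remaining 12072 bits of current packet: 0.574857 ms.
Queuing delay = 40.2 ms.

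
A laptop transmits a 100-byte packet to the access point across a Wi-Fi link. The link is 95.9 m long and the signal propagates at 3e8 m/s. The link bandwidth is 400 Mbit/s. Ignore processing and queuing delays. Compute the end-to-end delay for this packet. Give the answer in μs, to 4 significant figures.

L = 100 × 8 = 800 bits.
Transmission delay = L/R = 800 / 400000000 = 2 μs.
Propagation delay = d/s = 95.9 m / 300000000 m/s = 0.319667 μs.
Total = 2.320 μs.

2.320 μs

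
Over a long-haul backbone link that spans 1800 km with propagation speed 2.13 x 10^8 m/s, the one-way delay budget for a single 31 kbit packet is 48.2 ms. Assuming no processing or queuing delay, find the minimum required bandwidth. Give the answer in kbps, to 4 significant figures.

779.9 kbps

Propagation delay = 1800000 / 213000000 = 8.4507 ms.
Transmission budget = 48.2 − 8.4507 = 39.7493 ms.
R ≥ L / t_tx = 31000 bits / 0.0397493 s = 779.9 kbps.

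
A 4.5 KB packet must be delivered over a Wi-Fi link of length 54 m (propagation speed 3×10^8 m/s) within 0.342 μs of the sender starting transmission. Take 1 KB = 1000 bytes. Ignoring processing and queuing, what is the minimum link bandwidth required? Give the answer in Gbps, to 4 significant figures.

222.2 Gbps

L = 36000 bits.
Propagation delay = 54 / 300000000 = 0.18 μs.
Transmission budget = 0.342 − 0.18 = 0.162 μs.
R ≥ L / t_tx = 36000 bits / 1.62e-07 s = 222.2 Gbps.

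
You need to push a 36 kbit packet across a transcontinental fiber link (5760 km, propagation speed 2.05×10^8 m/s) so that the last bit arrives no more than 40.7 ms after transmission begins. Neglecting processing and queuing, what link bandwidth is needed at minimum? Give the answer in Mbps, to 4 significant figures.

Propagation delay = 5760000 / 2.05e+08 = 28.0976 ms.
Transmission budget = 40.7 − 28.0976 = 12.6024 ms.
R ≥ L / t_tx = 36000 bits / 0.0126024 s = 2.857 Mbps.

2.857 Mbps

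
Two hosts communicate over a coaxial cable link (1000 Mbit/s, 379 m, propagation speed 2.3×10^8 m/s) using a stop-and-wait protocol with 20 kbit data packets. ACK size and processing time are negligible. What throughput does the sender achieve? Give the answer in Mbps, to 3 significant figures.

t_tx = L/R = 20000/1000000000 = 2e-05 s.
t_prop = 379/2.3e+08 = 1.64783e-06 s; RTT = 3.29565e-06 s.
Cycle = t_tx + RTT = 2.32957e-05 s.
Throughput = L / cycle = 20000 / 2.32957e-05 = 859 Mbps.

859 Mbps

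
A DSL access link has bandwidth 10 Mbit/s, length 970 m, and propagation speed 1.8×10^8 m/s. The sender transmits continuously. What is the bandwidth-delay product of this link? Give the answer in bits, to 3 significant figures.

53.9 bits

Propagation delay = 970 / 180000000 = 5.38889e-06 s.
BDP = R × t_prop = 10000000 × 5.38889e-06 = 53.8889 bits.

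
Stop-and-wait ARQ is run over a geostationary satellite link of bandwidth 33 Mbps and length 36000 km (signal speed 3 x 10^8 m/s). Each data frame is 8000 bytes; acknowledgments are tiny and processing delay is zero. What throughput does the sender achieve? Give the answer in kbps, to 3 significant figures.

t_tx = L/R = 64000/33000000 = 0.00193939 s.
t_prop = 36000000/300000000 = 0.12 s; RTT = 0.24 s.
Cycle = t_tx + RTT = 0.241939 s.
Throughput = L / cycle = 64000 / 0.241939 = 265 kbps.

265 kbps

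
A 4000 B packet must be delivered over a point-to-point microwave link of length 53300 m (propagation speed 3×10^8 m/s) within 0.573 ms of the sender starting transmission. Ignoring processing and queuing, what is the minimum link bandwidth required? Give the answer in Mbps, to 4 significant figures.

80.94 Mbps

L = 32000 bits.
Propagation delay = 53300 / 300000000 = 0.177667 ms.
Transmission budget = 0.573 − 0.177667 = 0.395333 ms.
R ≥ L / t_tx = 32000 bits / 0.000395333 s = 80.94 Mbps.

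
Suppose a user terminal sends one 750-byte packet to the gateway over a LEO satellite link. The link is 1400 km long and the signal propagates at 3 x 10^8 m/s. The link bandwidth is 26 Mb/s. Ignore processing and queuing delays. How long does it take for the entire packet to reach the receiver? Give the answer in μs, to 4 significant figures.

4897 μs

L = 750 × 8 = 6000 bits.
Transmission delay = L/R = 6000 / 26000000 = 230.769 μs.
Propagation delay = d/s = 1400000 m / 300000000 m/s = 4666.67 μs.
Total = 4897 μs.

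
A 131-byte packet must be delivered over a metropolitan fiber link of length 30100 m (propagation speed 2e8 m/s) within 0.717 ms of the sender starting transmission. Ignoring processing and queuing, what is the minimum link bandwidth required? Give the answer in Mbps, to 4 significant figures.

L = 1048 bits.
Propagation delay = 30100 / 200000000 = 0.1505 ms.
Transmission budget = 0.717 − 0.1505 = 0.5665 ms.
R ≥ L / t_tx = 1048 bits / 0.0005665 s = 1.850 Mbps.

1.850 Mbps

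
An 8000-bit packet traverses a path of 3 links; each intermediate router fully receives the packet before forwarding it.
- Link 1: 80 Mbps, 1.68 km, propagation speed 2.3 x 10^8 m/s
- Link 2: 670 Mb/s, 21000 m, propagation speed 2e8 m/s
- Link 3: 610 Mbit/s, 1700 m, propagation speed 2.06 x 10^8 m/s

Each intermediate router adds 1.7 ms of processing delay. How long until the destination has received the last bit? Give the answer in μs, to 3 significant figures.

3650 μs

Transmission delays (L/R per hop): 100, 11.9403, 13.1148 μs; sum = 125.055 μs.
Propagation delays (d/s per hop): 7.30435, 105, 8.25243 μs; sum = 120.557 μs.
Processing at 2 router(s): 2 × 1.7 ms = 3400 μs.
End-to-end = 3650 μs.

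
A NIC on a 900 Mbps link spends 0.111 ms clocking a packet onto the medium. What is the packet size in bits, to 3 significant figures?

99900 bits

L = R × t_tx = 900000000 b/s × 0.000111 s = 99900 bits.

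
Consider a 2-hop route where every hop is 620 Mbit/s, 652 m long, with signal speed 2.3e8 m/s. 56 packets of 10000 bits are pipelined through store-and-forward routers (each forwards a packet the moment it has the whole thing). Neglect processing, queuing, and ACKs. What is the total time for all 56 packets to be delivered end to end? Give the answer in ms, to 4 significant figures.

Per-hop transmission t_tx = L/R = 10000/620000000 = 0.016129 ms.
Per-hop propagation t_prop = 652/2.3e+08 = 0.00283478 ms.
Pipeline fill: first packet needs 2·t_tx to clear all hops; remaining 55 packets each add one t_tx.
Total = (2+56-1)·t_tx + 2·t_prop = 57·0.016129 + 2·0.00283478 = 0.9250 ms.

0.9250 ms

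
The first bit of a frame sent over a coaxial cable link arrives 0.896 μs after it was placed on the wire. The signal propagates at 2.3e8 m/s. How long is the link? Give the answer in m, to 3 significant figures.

206 m

d = s × t_prop = 2.3e+08 × 8.96e-07 = 206 m.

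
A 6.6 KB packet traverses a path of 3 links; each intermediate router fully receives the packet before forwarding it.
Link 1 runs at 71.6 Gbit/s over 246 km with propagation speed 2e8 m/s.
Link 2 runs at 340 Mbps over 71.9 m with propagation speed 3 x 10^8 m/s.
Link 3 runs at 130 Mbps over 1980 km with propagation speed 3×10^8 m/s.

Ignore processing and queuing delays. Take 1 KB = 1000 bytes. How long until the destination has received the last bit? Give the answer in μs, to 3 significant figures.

8390 μs

L = 52800 bits.
Transmission delays (L/R per hop): 0.73743, 155.294, 406.154 μs; sum = 562.185 μs.
Propagation delays (d/s per hop): 1230, 0.239667, 6600 μs; sum = 7830.24 μs.
End-to-end = 8390 μs.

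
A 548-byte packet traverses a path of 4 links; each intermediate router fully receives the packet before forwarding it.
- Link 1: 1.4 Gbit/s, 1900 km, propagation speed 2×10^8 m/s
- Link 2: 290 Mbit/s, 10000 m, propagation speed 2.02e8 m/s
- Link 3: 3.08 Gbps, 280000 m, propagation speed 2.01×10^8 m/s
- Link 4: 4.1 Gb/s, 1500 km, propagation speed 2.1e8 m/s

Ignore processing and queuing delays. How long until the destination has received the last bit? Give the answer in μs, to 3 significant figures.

18100 μs

L = 548 × 8 = 4384 bits.
Transmission delays (L/R per hop): 3.13143, 15.1172, 1.42338, 1.06927 μs; sum = 20.7413 μs.
Propagation delays (d/s per hop): 9500, 49.505, 1393.03, 7142.86 μs; sum = 18085.4 μs.
End-to-end = 18100 μs.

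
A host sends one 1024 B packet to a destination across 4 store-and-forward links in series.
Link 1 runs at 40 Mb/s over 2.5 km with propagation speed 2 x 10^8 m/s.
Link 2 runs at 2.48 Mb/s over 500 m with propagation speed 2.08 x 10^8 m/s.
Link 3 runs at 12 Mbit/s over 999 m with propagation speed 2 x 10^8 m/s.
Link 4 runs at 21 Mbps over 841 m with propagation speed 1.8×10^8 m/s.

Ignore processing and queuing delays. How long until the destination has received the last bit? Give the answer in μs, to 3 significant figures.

L = 1024 × 8 = 8192 bits.
Transmission delays (L/R per hop): 204.8, 3303.23, 682.667, 390.095 μs; sum = 4580.79 μs.
Propagation delays (d/s per hop): 12.5, 2.40385, 4.995, 4.67222 μs; sum = 24.5711 μs.
End-to-end = 4610 μs.

4610 μs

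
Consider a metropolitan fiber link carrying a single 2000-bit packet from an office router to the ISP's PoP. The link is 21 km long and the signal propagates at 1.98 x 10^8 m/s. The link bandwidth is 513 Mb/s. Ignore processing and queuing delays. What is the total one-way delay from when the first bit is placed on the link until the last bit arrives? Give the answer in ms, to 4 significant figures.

0.1100 ms

Transmission delay = L/R = 2000 / 513000000 = 0.00389864 ms.
Propagation delay = d/s = 21000 m / 198000000 m/s = 0.106061 ms.
Total = 0.1100 ms.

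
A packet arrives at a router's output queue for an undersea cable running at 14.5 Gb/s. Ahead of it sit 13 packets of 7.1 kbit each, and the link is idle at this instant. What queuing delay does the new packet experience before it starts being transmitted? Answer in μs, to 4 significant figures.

Each queued packet: L/R = 7100/14500000000 = 0.489655 μs.
13 queued → 6.36552 μs.
Queuing delay = 6.366 μs.

6.366 μs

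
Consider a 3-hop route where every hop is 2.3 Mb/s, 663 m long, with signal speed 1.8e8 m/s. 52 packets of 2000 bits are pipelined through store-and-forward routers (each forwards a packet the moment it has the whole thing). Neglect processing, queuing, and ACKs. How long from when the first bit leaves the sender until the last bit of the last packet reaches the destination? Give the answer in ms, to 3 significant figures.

47.0 ms

Per-hop transmission t_tx = L/R = 2000/2300000 = 0.869565 ms.
Per-hop propagation t_prop = 663/180000000 = 0.00368333 ms.
Pipeline fill: first packet needs 3·t_tx to clear all hops; remaining 51 packets each add one t_tx.
Total = (3+52-1)·t_tx + 3·t_prop = 54·0.869565 + 3·0.00368333 = 47.0 ms.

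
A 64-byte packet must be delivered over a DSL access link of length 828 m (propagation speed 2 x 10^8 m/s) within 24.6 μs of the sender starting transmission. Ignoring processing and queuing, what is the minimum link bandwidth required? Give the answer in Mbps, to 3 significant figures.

25.0 Mbps

L = 512 bits.
Propagation delay = 828 / 200000000 = 4.14 μs.
Transmission budget = 24.6 − 4.14 = 20.46 μs.
R ≥ L / t_tx = 512 bits / 2.046e-05 s = 25.0 Mbps.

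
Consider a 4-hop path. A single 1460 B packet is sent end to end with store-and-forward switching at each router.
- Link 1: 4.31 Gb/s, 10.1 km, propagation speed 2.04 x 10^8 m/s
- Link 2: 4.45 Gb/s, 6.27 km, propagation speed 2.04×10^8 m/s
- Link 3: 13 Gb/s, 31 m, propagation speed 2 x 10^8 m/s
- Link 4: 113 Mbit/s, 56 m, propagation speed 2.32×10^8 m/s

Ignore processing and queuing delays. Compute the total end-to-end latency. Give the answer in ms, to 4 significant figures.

0.1902 ms

L = 1460 × 8 = 11680 bits.
Transmission delays (L/R per hop): 0.00270998, 0.00262472, 0.000898462, 0.103363 ms; sum = 0.109596 ms.
Propagation delays (d/s per hop): 0.0495098, 0.0307353, 0.000155, 0.000241379 ms; sum = 0.0806415 ms.
End-to-end = 0.1902 ms.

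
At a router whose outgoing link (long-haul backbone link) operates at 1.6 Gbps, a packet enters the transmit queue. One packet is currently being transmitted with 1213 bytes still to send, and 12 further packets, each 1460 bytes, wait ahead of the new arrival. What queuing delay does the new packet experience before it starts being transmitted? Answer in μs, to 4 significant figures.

Each queued packet: L/R = 11680/1600000000 = 7.3 μs.
12 queued → 87.6 μs.
Plus remaining 9704 bits of current packet: 6.065 μs.
Queuing delay = 93.67 μs.

93.67 μs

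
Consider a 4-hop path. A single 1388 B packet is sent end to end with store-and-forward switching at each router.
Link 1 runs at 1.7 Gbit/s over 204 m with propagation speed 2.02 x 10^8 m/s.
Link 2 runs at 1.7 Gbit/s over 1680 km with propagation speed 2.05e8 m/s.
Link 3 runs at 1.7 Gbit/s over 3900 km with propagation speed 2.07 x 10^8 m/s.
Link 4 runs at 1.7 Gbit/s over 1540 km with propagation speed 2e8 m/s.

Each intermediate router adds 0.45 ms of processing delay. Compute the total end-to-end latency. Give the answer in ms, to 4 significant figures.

36.11 ms

L = 1388 × 8 = 11104 bits.
Transmission delay per hop = L/R = 11104/1700000000 = 0.00653176 ms; 4 hops → 0.0261271 ms.
Propagation delays (d/s per hop): 0.0010099, 8.19512, 18.8406, 7.7 ms; sum = 34.7367 ms.
Processing at 3 router(s): 3 × 0.45 ms = 1.35 ms.
End-to-end = 36.11 ms.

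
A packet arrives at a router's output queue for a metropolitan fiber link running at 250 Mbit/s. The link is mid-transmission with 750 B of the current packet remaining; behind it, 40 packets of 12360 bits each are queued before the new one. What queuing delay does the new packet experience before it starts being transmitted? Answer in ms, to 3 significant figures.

2.00 ms

Each queued packet: L/R = 12360/250000000 = 0.04944 ms.
40 queued → 1.9776 ms.
Plus remaining 6000 bits of current packet: 0.024 ms.
Queuing delay = 2.00 ms.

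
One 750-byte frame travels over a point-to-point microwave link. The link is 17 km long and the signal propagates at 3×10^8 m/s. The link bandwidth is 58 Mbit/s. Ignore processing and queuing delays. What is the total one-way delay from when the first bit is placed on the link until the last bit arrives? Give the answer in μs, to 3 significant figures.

160 μs

L = 750 × 8 = 6000 bits.
Transmission delay = L/R = 6000 / 58000000 = 103.448 μs.
Propagation delay = d/s = 17000 m / 300000000 m/s = 56.6667 μs.
Total = 160 μs.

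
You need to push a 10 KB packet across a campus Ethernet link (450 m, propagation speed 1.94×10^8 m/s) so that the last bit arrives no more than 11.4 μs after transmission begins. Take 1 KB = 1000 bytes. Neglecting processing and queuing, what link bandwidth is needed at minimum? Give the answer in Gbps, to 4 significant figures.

L = 80000 bits.
Propagation delay = 450 / 194000000 = 2.31959 μs.
Transmission budget = 11.4 − 2.31959 = 9.08041 μs.
R ≥ L / t_tx = 80000 bits / 9.08041e-06 s = 8.810 Gbps.

8.810 Gbps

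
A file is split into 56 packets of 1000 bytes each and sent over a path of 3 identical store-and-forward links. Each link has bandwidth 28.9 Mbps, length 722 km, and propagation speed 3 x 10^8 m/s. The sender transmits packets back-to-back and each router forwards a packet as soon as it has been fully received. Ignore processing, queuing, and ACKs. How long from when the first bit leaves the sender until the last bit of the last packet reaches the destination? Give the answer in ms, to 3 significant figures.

23.3 ms

Per-hop transmission t_tx = L/R = 8000/28900000 = 0.276817 ms.
Per-hop propagation t_prop = 722000/300000000 = 2.40667 ms.
Pipeline fill: first packet needs 3·t_tx to clear all hops; remaining 55 packets each add one t_tx.
Total = (3+56-1)·t_tx + 3·t_prop = 58·0.276817 + 3·2.40667 = 23.3 ms.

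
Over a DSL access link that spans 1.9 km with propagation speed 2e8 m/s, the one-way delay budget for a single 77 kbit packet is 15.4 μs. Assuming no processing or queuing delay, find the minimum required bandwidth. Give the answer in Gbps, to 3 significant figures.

Propagation delay = 1900 / 200000000 = 9.5 μs.
Transmission budget = 15.4 − 9.5 = 5.9 μs.
R ≥ L / t_tx = 77000 bits / 5.9e-06 s = 13.1 Gbps.

13.1 Gbps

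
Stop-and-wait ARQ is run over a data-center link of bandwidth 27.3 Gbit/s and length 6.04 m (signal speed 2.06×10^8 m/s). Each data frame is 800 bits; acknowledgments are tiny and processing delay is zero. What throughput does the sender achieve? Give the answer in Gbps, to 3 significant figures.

t_tx = L/R = 800/27300000000 = 2.9304e-08 s.
t_prop = 6.04/206000000 = 2.93204e-08 s; RTT = 5.86408e-08 s.
Cycle = t_tx + RTT = 8.79448e-08 s.
Throughput = L / cycle = 800 / 8.79448e-08 = 9.10 Gbps.

9.10 Gbps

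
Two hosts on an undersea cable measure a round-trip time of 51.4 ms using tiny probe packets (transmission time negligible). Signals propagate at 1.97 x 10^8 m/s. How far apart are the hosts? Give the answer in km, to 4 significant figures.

One-way propagation = RTT/2 = 25.7 ms.
d = s × t = 197000000 × 0.0257 = 5063 km.

5063 km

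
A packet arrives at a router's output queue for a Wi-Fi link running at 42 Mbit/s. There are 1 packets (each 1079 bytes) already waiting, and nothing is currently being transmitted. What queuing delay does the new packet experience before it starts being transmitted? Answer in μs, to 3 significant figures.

206 μs

Each queued packet: L/R = 8632/42000000 = 205.524 μs.
1 queued → 205.524 μs.
Queuing delay = 206 μs.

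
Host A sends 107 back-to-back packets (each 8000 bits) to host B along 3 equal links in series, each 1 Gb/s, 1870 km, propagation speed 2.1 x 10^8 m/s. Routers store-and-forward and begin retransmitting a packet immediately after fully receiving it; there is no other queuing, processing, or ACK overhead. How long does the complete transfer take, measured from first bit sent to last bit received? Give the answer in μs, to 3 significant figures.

Per-hop transmission t_tx = L/R = 8000/1000000000 = 8 μs.
Per-hop propagation t_prop = 1870000/210000000 = 8904.76 μs.
Pipeline fill: first packet needs 3·t_tx to clear all hops; remaining 106 packets each add one t_tx.
Total = (3+107-1)·t_tx + 3·t_prop = 109·8 + 3·8904.76 = 27600 μs.

27600 μs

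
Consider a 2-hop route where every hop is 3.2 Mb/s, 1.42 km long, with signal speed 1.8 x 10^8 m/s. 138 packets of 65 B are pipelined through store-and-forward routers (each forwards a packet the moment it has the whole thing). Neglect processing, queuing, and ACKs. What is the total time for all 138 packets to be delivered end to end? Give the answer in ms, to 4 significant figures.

22.60 ms

Per-hop transmission t_tx = L/R = 520/3200000 = 0.1625 ms.
Per-hop propagation t_prop = 1420/180000000 = 0.00788889 ms.
Pipeline fill: first packet needs 2·t_tx to clear all hops; remaining 137 packets each add one t_tx.
Total = (2+138-1)·t_tx + 2·t_prop = 139·0.1625 + 2·0.00788889 = 22.60 ms.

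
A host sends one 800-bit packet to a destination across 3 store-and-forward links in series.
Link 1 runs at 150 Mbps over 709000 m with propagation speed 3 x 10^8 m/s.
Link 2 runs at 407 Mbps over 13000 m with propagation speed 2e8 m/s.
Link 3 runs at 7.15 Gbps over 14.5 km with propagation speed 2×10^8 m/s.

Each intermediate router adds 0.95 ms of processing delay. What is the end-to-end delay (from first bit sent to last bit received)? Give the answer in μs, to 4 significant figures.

4408 μs

Transmission delays (L/R per hop): 5.33333, 1.9656, 0.111888 μs; sum = 7.41082 μs.
Propagation delays (d/s per hop): 2363.33, 65, 72.5 μs; sum = 2500.83 μs.
Processing at 2 router(s): 2 × 0.95 ms = 1900 μs.
End-to-end = 4408 μs.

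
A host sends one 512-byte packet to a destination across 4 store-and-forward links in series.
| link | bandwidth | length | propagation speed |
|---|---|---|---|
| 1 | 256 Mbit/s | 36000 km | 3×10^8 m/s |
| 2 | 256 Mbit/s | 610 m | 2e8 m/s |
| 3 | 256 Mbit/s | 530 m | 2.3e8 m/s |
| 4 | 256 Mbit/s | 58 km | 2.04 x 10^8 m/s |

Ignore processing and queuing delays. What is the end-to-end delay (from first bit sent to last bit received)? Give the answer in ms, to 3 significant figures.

120 ms

L = 512 × 8 = 4096 bits.
Transmission delay per hop = L/R = 4096/256000000 = 0.016 ms; 4 hops → 0.064 ms.
Propagation delays (d/s per hop): 120, 0.00305, 0.00230435, 0.284314 ms; sum = 120.29 ms.
End-to-end = 120 ms.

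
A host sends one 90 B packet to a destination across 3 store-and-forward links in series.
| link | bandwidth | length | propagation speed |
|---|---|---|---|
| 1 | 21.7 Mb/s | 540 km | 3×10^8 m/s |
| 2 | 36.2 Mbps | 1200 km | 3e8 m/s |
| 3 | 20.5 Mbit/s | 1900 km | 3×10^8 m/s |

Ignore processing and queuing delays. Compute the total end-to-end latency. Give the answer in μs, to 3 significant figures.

L = 90 × 8 = 720 bits.
Transmission delays (L/R per hop): 33.1797, 19.8895, 35.122 μs; sum = 88.1912 μs.
Propagation delays (d/s per hop): 1800, 4000, 6333.33 μs; sum = 12133.3 μs.
End-to-end = 12200 μs.

12200 μs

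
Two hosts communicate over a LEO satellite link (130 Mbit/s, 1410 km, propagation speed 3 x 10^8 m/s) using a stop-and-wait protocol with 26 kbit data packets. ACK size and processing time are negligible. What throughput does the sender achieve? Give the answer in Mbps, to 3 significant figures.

t_tx = L/R = 26000/130000000 = 0.0002 s.
t_prop = 1410000/300000000 = 0.0047 s; RTT = 0.0094 s.
Cycle = t_tx + RTT = 0.0096 s.
Throughput = L / cycle = 26000 / 0.0096 = 2.71 Mbps.

2.71 Mbps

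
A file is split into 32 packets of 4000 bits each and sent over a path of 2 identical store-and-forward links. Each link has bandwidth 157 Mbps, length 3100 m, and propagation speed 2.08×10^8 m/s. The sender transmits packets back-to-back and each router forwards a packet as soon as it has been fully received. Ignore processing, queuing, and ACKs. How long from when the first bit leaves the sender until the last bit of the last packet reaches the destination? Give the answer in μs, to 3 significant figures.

871 μs

Per-hop transmission t_tx = L/R = 4000/157000000 = 25.4777 μs.
Per-hop propagation t_prop = 3100/208000000 = 14.9038 μs.
Pipeline fill: first packet needs 2·t_tx to clear all hops; remaining 31 packets each add one t_tx.
Total = (2+32-1)·t_tx + 2·t_prop = 33·25.4777 + 2·14.9038 = 871 μs.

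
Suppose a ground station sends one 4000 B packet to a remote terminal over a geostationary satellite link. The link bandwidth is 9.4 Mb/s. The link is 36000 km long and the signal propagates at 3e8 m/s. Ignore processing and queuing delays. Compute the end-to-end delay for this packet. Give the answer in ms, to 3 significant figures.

L = 4000 × 8 = 32000 bits.
Transmission delay = L/R = 32000 / 9400000 = 3.40426 ms.
Propagation delay = d/s = 36000000 m / 300000000 m/s = 120 ms.
Total = 123 ms.

123 ms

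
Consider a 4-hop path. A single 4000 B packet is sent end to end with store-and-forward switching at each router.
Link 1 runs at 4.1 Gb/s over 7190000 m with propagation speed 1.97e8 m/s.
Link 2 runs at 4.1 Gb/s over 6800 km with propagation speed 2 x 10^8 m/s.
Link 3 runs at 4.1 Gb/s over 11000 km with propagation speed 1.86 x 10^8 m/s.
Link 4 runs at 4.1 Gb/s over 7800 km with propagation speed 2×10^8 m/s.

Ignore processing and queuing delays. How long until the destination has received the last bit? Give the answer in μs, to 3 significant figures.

L = 4000 × 8 = 32000 bits.
Transmission delay per hop = L/R = 32000/4.1e+09 = 7.80488 μs; 4 hops → 31.2195 μs.
Propagation delays (d/s per hop): 36497.5, 34000, 59139.8, 39000 μs; sum = 168637 μs.
End-to-end = 169000 μs.

169000 μs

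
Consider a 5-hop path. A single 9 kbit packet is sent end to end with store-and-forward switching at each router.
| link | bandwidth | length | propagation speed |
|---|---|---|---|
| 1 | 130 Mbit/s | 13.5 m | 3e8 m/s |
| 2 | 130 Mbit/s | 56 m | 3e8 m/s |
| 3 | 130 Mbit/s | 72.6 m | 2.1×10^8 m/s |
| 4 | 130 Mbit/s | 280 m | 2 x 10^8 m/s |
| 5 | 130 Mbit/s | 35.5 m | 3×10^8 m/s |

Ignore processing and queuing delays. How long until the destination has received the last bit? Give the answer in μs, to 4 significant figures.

348.2 μs

L = 9000 bits.
Transmission delay per hop = L/R = 9000/130000000 = 69.2308 μs; 5 hops → 346.154 μs.
Propagation delays (d/s per hop): 0.045, 0.186667, 0.345714, 1.4, 0.118333 μs; sum = 2.09571 μs.
End-to-end = 348.2 μs.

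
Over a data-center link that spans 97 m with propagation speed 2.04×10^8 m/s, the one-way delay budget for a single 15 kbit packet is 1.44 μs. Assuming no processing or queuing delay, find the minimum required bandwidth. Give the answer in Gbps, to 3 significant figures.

15.6 Gbps

Propagation delay = 97 / 204000000 = 0.47549 μs.
Transmission budget = 1.44 − 0.47549 = 0.96451 μs.
R ≥ L / t_tx = 15000 bits / 9.6451e-07 s = 15.6 Gbps.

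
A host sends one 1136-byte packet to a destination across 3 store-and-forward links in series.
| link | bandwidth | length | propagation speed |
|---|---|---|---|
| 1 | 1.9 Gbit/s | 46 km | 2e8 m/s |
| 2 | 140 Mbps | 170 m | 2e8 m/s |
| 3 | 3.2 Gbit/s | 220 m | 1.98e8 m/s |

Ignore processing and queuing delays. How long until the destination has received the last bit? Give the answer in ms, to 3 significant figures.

0.304 ms

L = 1136 × 8 = 9088 bits.
Transmission delays (L/R per hop): 0.00478316, 0.0649143, 0.00284 ms; sum = 0.0725374 ms.
Propagation delays (d/s per hop): 0.23, 0.00085, 0.00111111 ms; sum = 0.231961 ms.
End-to-end = 0.304 ms.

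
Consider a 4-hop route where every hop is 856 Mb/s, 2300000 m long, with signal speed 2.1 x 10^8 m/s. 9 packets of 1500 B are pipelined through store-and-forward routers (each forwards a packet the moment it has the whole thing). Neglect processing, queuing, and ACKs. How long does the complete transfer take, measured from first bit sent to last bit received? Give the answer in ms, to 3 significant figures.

44.0 ms

Per-hop transmission t_tx = L/R = 12000/856000000 = 0.0140187 ms.
Per-hop propagation t_prop = 2300000/210000000 = 10.9524 ms.
Pipeline fill: first packet needs 4·t_tx to clear all hops; remaining 8 packets each add one t_tx.
Total = (4+9-1)·t_tx + 4·t_prop = 12·0.0140187 + 4·10.9524 = 44.0 ms.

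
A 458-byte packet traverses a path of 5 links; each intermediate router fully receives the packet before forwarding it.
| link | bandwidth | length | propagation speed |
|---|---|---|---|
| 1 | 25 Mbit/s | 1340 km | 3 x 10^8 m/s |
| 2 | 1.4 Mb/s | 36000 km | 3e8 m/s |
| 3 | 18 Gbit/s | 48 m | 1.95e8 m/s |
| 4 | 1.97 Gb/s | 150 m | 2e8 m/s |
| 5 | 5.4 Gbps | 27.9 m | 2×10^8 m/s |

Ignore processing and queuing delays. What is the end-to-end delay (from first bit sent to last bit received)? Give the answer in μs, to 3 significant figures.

L = 458 × 8 = 3664 bits.
Transmission delays (L/R per hop): 146.56, 2617.14, 0.203556, 1.8599, 0.678519 μs; sum = 2766.44 μs.
Propagation delays (d/s per hop): 4466.67, 120000, 0.246154, 0.75, 0.1395 μs; sum = 124468 μs.
End-to-end = 127000 μs.

127000 μs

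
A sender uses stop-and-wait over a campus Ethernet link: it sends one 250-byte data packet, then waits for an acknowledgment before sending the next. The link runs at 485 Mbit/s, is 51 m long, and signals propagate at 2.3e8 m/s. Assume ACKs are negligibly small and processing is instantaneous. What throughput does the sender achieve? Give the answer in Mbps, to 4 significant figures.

437.9 Mbps

t_tx = L/R = 2000/485000000 = 4.12371e-06 s.
t_prop = 51/2.3e+08 = 2.21739e-07 s; RTT = 4.43478e-07 s.
Cycle = t_tx + RTT = 4.56719e-06 s.
Throughput = L / cycle = 2000 / 4.56719e-06 = 437.9 Mbps.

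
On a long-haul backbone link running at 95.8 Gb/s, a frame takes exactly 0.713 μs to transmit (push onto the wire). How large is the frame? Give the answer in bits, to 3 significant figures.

L = R × t_tx = 95800000000 b/s × 7.13e-07 s = 68305.4 bits.

68300 bits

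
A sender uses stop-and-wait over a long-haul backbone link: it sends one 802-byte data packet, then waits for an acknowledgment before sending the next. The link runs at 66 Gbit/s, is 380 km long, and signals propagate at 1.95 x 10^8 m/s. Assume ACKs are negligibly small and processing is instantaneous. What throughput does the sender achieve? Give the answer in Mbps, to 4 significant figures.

t_tx = L/R = 6416/66000000000 = 9.72121e-08 s.
t_prop = 380000/195000000 = 0.00194872 s; RTT = 0.00389744 s.
Cycle = t_tx + RTT = 0.00389753 s.
Throughput = L / cycle = 6416 / 0.00389753 = 1.646 Mbps.

1.646 Mbps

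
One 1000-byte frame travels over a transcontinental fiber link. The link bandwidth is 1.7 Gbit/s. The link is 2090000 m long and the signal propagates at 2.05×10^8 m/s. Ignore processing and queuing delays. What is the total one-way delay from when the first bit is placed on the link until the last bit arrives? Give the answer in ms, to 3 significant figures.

L = 1000 × 8 = 8000 bits.
Transmission delay = L/R = 8000 / 1700000000 = 0.00470588 ms.
Propagation delay = d/s = 2090000 m / 2.05e+08 m/s = 10.1951 ms.
Total = 10.2 ms.

10.2 ms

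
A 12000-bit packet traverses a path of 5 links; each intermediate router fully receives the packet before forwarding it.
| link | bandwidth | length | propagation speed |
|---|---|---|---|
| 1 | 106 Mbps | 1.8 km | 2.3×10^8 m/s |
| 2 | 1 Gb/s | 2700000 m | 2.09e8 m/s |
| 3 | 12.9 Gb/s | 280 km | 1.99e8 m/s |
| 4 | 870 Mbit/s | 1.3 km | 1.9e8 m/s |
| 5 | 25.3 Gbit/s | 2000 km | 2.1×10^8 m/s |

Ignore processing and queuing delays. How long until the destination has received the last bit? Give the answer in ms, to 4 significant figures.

24.00 ms

Transmission delays (L/R per hop): 0.113208, 0.012, 0.000930233, 0.0137931, 0.000474308 ms; sum = 0.140405 ms.
Propagation delays (d/s per hop): 0.00782609, 12.9187, 1.40704, 0.00684211, 9.52381 ms; sum = 23.8642 ms.
End-to-end = 24.00 ms.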